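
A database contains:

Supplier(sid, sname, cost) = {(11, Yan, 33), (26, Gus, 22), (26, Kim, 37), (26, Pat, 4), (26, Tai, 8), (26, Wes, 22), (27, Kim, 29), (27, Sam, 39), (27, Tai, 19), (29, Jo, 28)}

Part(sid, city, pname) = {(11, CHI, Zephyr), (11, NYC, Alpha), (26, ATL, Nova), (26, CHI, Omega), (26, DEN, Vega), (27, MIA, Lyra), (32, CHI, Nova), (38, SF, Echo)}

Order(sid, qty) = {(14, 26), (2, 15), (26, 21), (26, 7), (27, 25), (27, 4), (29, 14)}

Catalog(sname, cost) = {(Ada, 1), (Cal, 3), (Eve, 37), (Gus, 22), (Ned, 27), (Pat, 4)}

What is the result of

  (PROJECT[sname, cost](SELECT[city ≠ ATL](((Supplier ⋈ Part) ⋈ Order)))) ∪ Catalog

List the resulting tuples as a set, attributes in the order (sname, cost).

Joining Supplier and Part on sid yields {(11, Yan, 33, CHI, Zephyr), (11, Yan, 33, NYC, Alpha), (26, Gus, 22, ATL, Nova), (26, Gus, 22, CHI, Omega), (26, Gus, 22, DEN, Vega), (26, Kim, 37, ATL, Nova), (26, Kim, 37, CHI, Omega), (26, Kim, 37, DEN, Vega), (26, Pat, 4, ATL, Nova), (26, Pat, 4, CHI, Omega), (26, Pat, 4, DEN, Vega), (26, Tai, 8, ATL, Nova), (26, Tai, 8, CHI, Omega), (26, Tai, 8, DEN, Vega), (26, Wes, 22, ATL, Nova), (26, Wes, 22, CHI, Omega), (26, Wes, 22, DEN, Vega), (27, Kim, 29, MIA, Lyra), (27, Sam, 39, MIA, Lyra), (27, Tai, 19, MIA, Lyra)}.
Joining (Supplier ⋈ Part) and Order on sid yields {(26, Gus, 22, ATL, Nova, 21), (26, Gus, 22, ATL, Nova, 7), (26, Gus, 22, CHI, Omega, 21), (26, Gus, 22, CHI, Omega, 7), (26, Gus, 22, DEN, Vega, 21), (26, Gus, 22, DEN, Vega, 7), (26, Kim, 37, ATL, Nova, 21), (26, Kim, 37, ATL, Nova, 7), (26, Kim, 37, CHI, Omega, 21), (26, Kim, 37, CHI, Omega, 7), (26, Kim, 37, DEN, Vega, 21), (26, Kim, 37, DEN, Vega, 7), (26, Pat, 4, ATL, Nova, 21), (26, Pat, 4, ATL, Nova, 7), (26, Pat, 4, CHI, Omega, 21), (26, Pat, 4, CHI, Omega, 7), (26, Pat, 4, DEN, Vega, 21), (26, Pat, 4, DEN, Vega, 7), (26, Tai, 8, ATL, Nova, 21), (26, Tai, 8, ATL, Nova, 7), (26, Tai, 8, CHI, Omega, 21), (26, Tai, 8, CHI, Omega, 7), (26, Tai, 8, DEN, Vega, 21), (26, Tai, 8, DEN, Vega, 7), (26, Wes, 22, ATL, Nova, 21), (26, Wes, 22, ATL, Nova, 7), (26, Wes, 22, CHI, Omega, 21), (26, Wes, 22, CHI, Omega, 7), (26, Wes, 22, DEN, Vega, 21), (26, Wes, 22, DEN, Vega, 7), (27, Kim, 29, MIA, Lyra, 25), (27, Kim, 29, MIA, Lyra, 4), (27, Sam, 39, MIA, Lyra, 25), (27, Sam, 39, MIA, Lyra, 4), (27, Tai, 19, MIA, Lyra, 25), (27, Tai, 19, MIA, Lyra, 4)}.
Selection city ≠ ATL: {(26, Gus, 22, CHI, Omega, 21), (26, Gus, 22, CHI, Omega, 7), (26, Gus, 22, DEN, Vega, 21), (26, Gus, 22, DEN, Vega, 7), (26, Kim, 37, CHI, Omega, 21), (26, Kim, 37, CHI, Omega, 7), (26, Kim, 37, DEN, Vega, 21), (26, Kim, 37, DEN, Vega, 7), (26, Pat, 4, CHI, Omega, 21), (26, Pat, 4, CHI, Omega, 7), (26, Pat, 4, DEN, Vega, 21), (26, Pat, 4, DEN, Vega, 7), (26, Tai, 8, CHI, Omega, 21), (26, Tai, 8, CHI, Omega, 7), (26, Tai, 8, DEN, Vega, 21), (26, Tai, 8, DEN, Vega, 7), (26, Wes, 22, CHI, Omega, 21), (26, Wes, 22, CHI, Omega, 7), (26, Wes, 22, DEN, Vega, 21), (26, Wes, 22, DEN, Vega, 7), (27, Kim, 29, MIA, Lyra, 25), (27, Kim, 29, MIA, Lyra, 4), (27, Sam, 39, MIA, Lyra, 25), (27, Sam, 39, MIA, Lyra, 4), (27, Tai, 19, MIA, Lyra, 25), (27, Tai, 19, MIA, Lyra, 4)}
π[sname, cost]: project onto (sname, cost) (18 duplicate(s) eliminated) → {(Gus, 22), (Kim, 29), (Kim, 37), (Pat, 4), (Sam, 39), (Tai, 19), (Tai, 8), (Wes, 22)}
Set union of the two operands is {(Ada, 1), (Cal, 3), (Eve, 37), (Gus, 22), (Kim, 29), (Kim, 37), (Ned, 27), (Pat, 4), (Sam, 39), (Tai, 19), (Tai, 8), (Wes, 22)}.

{(Ada, 1), (Cal, 3), (Eve, 37), (Gus, 22), (Kim, 29), (Kim, 37), (Ned, 27), (Pat, 4), (Sam, 39), (Tai, 19), (Tai, 8), (Wes, 22)}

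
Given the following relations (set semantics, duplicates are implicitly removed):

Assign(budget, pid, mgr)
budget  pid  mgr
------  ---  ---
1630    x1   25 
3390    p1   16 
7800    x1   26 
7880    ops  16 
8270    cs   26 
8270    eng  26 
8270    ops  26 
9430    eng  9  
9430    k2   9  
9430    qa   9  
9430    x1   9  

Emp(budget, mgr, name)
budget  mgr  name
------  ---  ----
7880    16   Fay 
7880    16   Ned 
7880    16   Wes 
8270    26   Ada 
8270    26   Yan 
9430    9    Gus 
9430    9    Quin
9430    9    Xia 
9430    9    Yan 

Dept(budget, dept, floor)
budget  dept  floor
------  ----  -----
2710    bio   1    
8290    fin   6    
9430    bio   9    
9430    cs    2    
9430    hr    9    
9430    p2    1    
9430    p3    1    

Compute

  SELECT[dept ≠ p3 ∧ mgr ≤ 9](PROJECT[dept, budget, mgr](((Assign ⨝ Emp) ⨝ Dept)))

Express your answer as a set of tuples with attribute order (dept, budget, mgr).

{(bio, 9430, 9), (cs, 9430, 9), (hr, 9430, 9), (p2, 9430, 9)}

Assign ⋈ Emp (natural join on budget, mgr): {(7880, ops, 16, Fay), (7880, ops, 16, Ned), (7880, ops, 16, Wes), (8270, cs, 26, Ada), (8270, cs, 26, Yan), (8270, eng, 26, Ada), (8270, eng, 26, Yan), (8270, ops, 26, Ada), (8270, ops, 26, Yan), (9430, eng, 9, Gus), (9430, eng, 9, Quin), (9430, eng, 9, Xia), (9430, eng, 9, Yan), (9430, k2, 9, Gus), (9430, k2, 9, Quin), (9430, k2, 9, Xia), (9430, k2, 9, Yan), (9430, qa, 9, Gus), (9430, qa, 9, Quin), (9430, qa, 9, Xia), (9430, qa, 9, Yan), (9430, x1, 9, Gus), (9430, x1, 9, Quin), (9430, x1, 9, Xia), (9430, x1, 9, Yan)}
(Assign ⨝ Emp) ⋈ Dept (natural join on budget): {(9430, eng, 9, Gus, bio, 9), (9430, eng, 9, Gus, cs, 2), (9430, eng, 9, Gus, hr, 9), (9430, eng, 9, Gus, p2, 1), (9430, eng, 9, Gus, p3, 1), (9430, eng, 9, Quin, bio, 9), (9430, eng, 9, Quin, cs, 2), (9430, eng, 9, Quin, hr, 9), (9430, eng, 9, Quin, p2, 1), (9430, eng, 9, Quin, p3, 1), (9430, eng, 9, Xia, bio, 9), (9430, eng, 9, Xia, cs, 2), (9430, eng, 9, Xia, hr, 9), (9430, eng, 9, Xia, p2, 1), (9430, eng, 9, Xia, p3, 1), (9430, eng, 9, Yan, bio, 9), (9430, eng, 9, Yan, cs, 2), (9430, eng, 9, Yan, hr, 9), (9430, eng, 9, Yan, p2, 1), (9430, eng, 9, Yan, p3, 1), (9430, k2, 9, Gus, bio, 9), (9430, k2, 9, Gus, cs, 2), (9430, k2, 9, Gus, hr, 9), (9430, k2, 9, Gus, p2, 1), (9430, k2, 9, Gus, p3, 1), (9430, k2, 9, Quin, bio, 9), (9430, k2, 9, Quin, cs, 2), (9430, k2, 9, Quin, hr, 9), (9430, k2, 9, Quin, p2, 1), (9430, k2, 9, Quin, p3, 1), (9430, k2, 9, Xia, bio, 9), (9430, k2, 9, Xia, cs, 2), (9430, k2, 9, Xia, hr, 9), (9430, k2, 9, Xia, p2, 1), (9430, k2, 9, Xia, p3, 1), (9430, k2, 9, Yan, bio, 9), (9430, k2, 9, Yan, cs, 2), (9430, k2, 9, Yan, hr, 9), (9430, k2, 9, Yan, p2, 1), (9430, k2, 9, Yan, p3, 1), (9430, qa, 9, Gus, bio, 9), (9430, qa, 9, Gus, cs, 2), (9430, qa, 9, Gus, hr, 9), (9430, qa, 9, Gus, p2, 1), (9430, qa, 9, Gus, p3, 1), (9430, qa, 9, Quin, bio, 9), (9430, qa, 9, Quin, cs, 2), (9430, qa, 9, Quin, hr, 9), (9430, qa, 9, Quin, p2, 1), (9430, qa, 9, Quin, p3, 1), (9430, qa, 9, Xia, bio, 9), (9430, qa, 9, Xia, cs, 2), (9430, qa, 9, Xia, hr, 9), (9430, qa, 9, Xia, p2, 1), (9430, qa, 9, Xia, p3, 1), (9430, qa, 9, Yan, bio, 9), (9430, qa, 9, Yan, cs, 2), (9430, qa, 9, Yan, hr, 9), (9430, qa, 9, Yan, p2, 1), (9430, qa, 9, Yan, p3, 1), (9430, x1, 9, Gus, bio, 9), (9430, x1, 9, Gus, cs, 2), (9430, x1, 9, Gus, hr, 9), (9430, x1, 9, Gus, p2, 1), (9430, x1, 9, Gus, p3, 1), (9430, x1, 9, Quin, bio, 9), (9430, x1, 9, Quin, cs, 2), (9430, x1, 9, Quin, hr, 9), (9430, x1, 9, Quin, p2, 1), (9430, x1, 9, Quin, p3, 1), (9430, x1, 9, Xia, bio, 9), (9430, x1, 9, Xia, cs, 2), (9430, x1, 9, Xia, hr, 9), (9430, x1, 9, Xia, p2, 1), (9430, x1, 9, Xia, p3, 1), (9430, x1, 9, Yan, bio, 9), (9430, x1, 9, Yan, cs, 2), (9430, x1, 9, Yan, hr, 9), (9430, x1, 9, Yan, p2, 1), (9430, x1, 9, Yan, p3, 1)}
π[dept, budget, mgr]: project onto (dept, budget, mgr) (75 duplicate(s) eliminated) → {(bio, 9430, 9), (cs, 9430, 9), (hr, 9430, 9), (p2, 9430, 9), (p3, 9430, 9)}
Selection dept ≠ p3 ∧ mgr ≤ 9: {(bio, 9430, 9), (cs, 9430, 9), (hr, 9430, 9), (p2, 9430, 9)}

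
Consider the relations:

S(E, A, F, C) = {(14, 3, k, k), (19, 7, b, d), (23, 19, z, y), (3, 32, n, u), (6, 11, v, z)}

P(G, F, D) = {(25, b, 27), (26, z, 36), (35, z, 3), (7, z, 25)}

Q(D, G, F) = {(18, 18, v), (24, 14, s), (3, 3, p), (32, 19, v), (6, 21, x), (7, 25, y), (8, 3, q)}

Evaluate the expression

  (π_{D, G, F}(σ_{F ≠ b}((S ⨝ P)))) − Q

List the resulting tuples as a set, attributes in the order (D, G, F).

S ⋈ P (natural join on F): {(19, 7, b, d, 25, 27), (23, 19, z, y, 26, 36), (23, 19, z, y, 35, 3), (23, 19, z, y, 7, 25)}
Filtering on F ≠ b leaves {(23, 19, z, y, 26, 36), (23, 19, z, y, 35, 3), (23, 19, z, y, 7, 25)}.
π[D, G, F]: project onto (D, G, F) → {(25, 7, z), (3, 35, z), (36, 26, z)}
Set difference of the two operands is {(25, 7, z), (3, 35, z), (36, 26, z)}.

{(25, 7, z), (3, 35, z), (36, 26, z)}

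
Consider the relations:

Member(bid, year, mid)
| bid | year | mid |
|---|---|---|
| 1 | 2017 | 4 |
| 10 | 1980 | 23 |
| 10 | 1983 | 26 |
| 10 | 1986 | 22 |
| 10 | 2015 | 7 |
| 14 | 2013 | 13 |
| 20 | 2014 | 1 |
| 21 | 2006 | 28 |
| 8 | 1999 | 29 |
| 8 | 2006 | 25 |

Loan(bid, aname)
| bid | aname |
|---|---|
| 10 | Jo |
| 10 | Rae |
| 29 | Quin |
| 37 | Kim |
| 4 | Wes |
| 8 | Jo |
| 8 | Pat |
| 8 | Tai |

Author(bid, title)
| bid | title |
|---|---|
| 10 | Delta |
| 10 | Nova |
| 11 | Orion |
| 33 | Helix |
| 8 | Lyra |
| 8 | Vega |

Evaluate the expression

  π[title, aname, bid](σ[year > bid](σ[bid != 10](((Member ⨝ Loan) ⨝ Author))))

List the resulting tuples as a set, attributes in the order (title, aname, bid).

Member ⋈ Loan (natural join on bid): {(10, 1980, 23, Jo), (10, 1980, 23, Rae), (10, 1983, 26, Jo), (10, 1983, 26, Rae), (10, 1986, 22, Jo), (10, 1986, 22, Rae), (10, 2015, 7, Jo), (10, 2015, 7, Rae), (8, 1999, 29, Jo), (8, 1999, 29, Pat), (8, 1999, 29, Tai), (8, 2006, 25, Jo), (8, 2006, 25, Pat), (8, 2006, 25, Tai)}
(Member ⨝ Loan) ⋈ Author (natural join on bid): {(10, 1980, 23, Jo, Delta), (10, 1980, 23, Jo, Nova), (10, 1980, 23, Rae, Delta), (10, 1980, 23, Rae, Nova), (10, 1983, 26, Jo, Delta), (10, 1983, 26, Jo, Nova), (10, 1983, 26, Rae, Delta), (10, 1983, 26, Rae, Nova), (10, 1986, 22, Jo, Delta), (10, 1986, 22, Jo, Nova), (10, 1986, 22, Rae, Delta), (10, 1986, 22, Rae, Nova), (10, 2015, 7, Jo, Delta), (10, 2015, 7, Jo, Nova), (10, 2015, 7, Rae, Delta), (10, 2015, 7, Rae, Nova), (8, 1999, 29, Jo, Lyra), (8, 1999, 29, Jo, Vega), (8, 1999, 29, Pat, Lyra), (8, 1999, 29, Pat, Vega), (8, 1999, 29, Tai, Lyra), (8, 1999, 29, Tai, Vega), (8, 2006, 25, Jo, Lyra), (8, 2006, 25, Jo, Vega), (8, 2006, 25, Pat, Lyra), (8, 2006, 25, Pat, Vega), (8, 2006, 25, Tai, Lyra), (8, 2006, 25, Tai, Vega)}
Apply σ_{bid != 10}; surviving tuples: {(8, 1999, 29, Jo, Lyra), (8, 1999, 29, Jo, Vega), (8, 1999, 29, Pat, Lyra), (8, 1999, 29, Pat, Vega), (8, 1999, 29, Tai, Lyra), (8, 1999, 29, Tai, Vega), (8, 2006, 25, Jo, Lyra), (8, 2006, 25, Jo, Vega), (8, 2006, 25, Pat, Lyra), (8, 2006, 25, Pat, Vega), (8, 2006, 25, Tai, Lyra), (8, 2006, 25, Tai, Vega)}
Apply σ_{year > bid}; surviving tuples: {(8, 1999, 29, Jo, Lyra), (8, 1999, 29, Jo, Vega), (8, 1999, 29, Pat, Lyra), (8, 1999, 29, Pat, Vega), (8, 1999, 29, Tai, Lyra), (8, 1999, 29, Tai, Vega), (8, 2006, 25, Jo, Lyra), (8, 2006, 25, Jo, Vega), (8, 2006, 25, Pat, Lyra), (8, 2006, 25, Pat, Vega), (8, 2006, 25, Tai, Lyra), (8, 2006, 25, Tai, Vega)}
Keep only column(s) title, aname, bid (6 duplicate(s) eliminated): {(Lyra, Jo, 8), (Lyra, Pat, 8), (Lyra, Tai, 8), (Vega, Jo, 8), (Vega, Pat, 8), (Vega, Tai, 8)}

{(Lyra, Jo, 8), (Lyra, Pat, 8), (Lyra, Tai, 8), (Vega, Jo, 8), (Vega, Pat, 8), (Vega, Tai, 8)}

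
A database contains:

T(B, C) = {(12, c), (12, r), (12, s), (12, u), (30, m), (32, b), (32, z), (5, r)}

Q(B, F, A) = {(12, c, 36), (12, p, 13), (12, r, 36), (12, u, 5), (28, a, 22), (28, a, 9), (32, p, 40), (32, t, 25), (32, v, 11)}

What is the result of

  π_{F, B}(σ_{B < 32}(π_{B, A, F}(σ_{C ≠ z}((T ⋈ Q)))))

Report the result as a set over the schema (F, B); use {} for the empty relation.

Natural join on B: {(12, c, c, 36), (12, c, p, 13), (12, c, r, 36), (12, c, u, 5), (12, r, c, 36), (12, r, p, 13), (12, r, r, 36), (12, r, u, 5), (12, s, c, 36), (12, s, p, 13), (12, s, r, 36), (12, s, u, 5), (12, u, c, 36), (12, u, p, 13), (12, u, r, 36), (12, u, u, 5), (32, b, p, 40), (32, b, t, 25), (32, b, v, 11), (32, z, p, 40), (32, z, t, 25), (32, z, v, 11)}
σ[C ≠ z]: keep tuples satisfying C ≠ z → {(12, c, c, 36), (12, c, p, 13), (12, c, r, 36), (12, c, u, 5), (12, r, c, 36), (12, r, p, 13), (12, r, r, 36), (12, r, u, 5), (12, s, c, 36), (12, s, p, 13), (12, s, r, 36), (12, s, u, 5), (12, u, c, 36), (12, u, p, 13), (12, u, r, 36), (12, u, u, 5), (32, b, p, 40), (32, b, t, 25), (32, b, v, 11)}
Keep only column(s) B, A, F (12 duplicate(s) eliminated): {(12, 13, p), (12, 36, c), (12, 36, r), (12, 5, u), (32, 11, v), (32, 25, t), (32, 40, p)}
σ[B < 32]: keep tuples satisfying B < 32 → {(12, 13, p), (12, 36, c), (12, 36, r), (12, 5, u)}
Keep only column(s) F, B: {(c, 12), (p, 12), (r, 12), (u, 12)}

{(c, 12), (p, 12), (r, 12), (u, 12)}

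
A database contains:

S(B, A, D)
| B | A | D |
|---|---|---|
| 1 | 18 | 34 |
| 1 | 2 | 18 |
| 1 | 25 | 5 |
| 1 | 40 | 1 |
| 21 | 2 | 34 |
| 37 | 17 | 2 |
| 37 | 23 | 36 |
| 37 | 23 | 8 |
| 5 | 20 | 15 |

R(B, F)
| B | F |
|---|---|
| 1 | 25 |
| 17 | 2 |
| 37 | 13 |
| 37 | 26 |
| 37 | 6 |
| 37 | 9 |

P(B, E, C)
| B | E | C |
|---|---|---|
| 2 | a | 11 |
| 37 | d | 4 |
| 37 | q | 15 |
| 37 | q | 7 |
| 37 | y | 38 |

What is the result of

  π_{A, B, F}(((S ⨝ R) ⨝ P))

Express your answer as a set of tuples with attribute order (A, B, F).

Joining S and R on B yields {(1, 18, 34, 25), (1, 2, 18, 25), (1, 25, 5, 25), (1, 40, 1, 25), (37, 17, 2, 13), (37, 17, 2, 26), (37, 17, 2, 6), (37, 17, 2, 9), (37, 23, 36, 13), (37, 23, 36, 26), (37, 23, 36, 6), (37, 23, 36, 9), (37, 23, 8, 13), (37, 23, 8, 26), (37, 23, 8, 6), (37, 23, 8, 9)}.
Joining (S ⨝ R) and P on B yields {(37, 17, 2, 13, d, 4), (37, 17, 2, 13, q, 15), (37, 17, 2, 13, q, 7), (37, 17, 2, 13, y, 38), (37, 17, 2, 26, d, 4), (37, 17, 2, 26, q, 15), (37, 17, 2, 26, q, 7), (37, 17, 2, 26, y, 38), (37, 17, 2, 6, d, 4), (37, 17, 2, 6, q, 15), (37, 17, 2, 6, q, 7), (37, 17, 2, 6, y, 38), (37, 17, 2, 9, d, 4), (37, 17, 2, 9, q, 15), (37, 17, 2, 9, q, 7), (37, 17, 2, 9, y, 38), (37, 23, 36, 13, d, 4), (37, 23, 36, 13, q, 15), (37, 23, 36, 13, q, 7), (37, 23, 36, 13, y, 38), (37, 23, 36, 26, d, 4), (37, 23, 36, 26, q, 15), (37, 23, 36, 26, q, 7), (37, 23, 36, 26, y, 38), (37, 23, 36, 6, d, 4), (37, 23, 36, 6, q, 15), (37, 23, 36, 6, q, 7), (37, 23, 36, 6, y, 38), (37, 23, 36, 9, d, 4), (37, 23, 36, 9, q, 15), (37, 23, 36, 9, q, 7), (37, 23, 36, 9, y, 38), (37, 23, 8, 13, d, 4), (37, 23, 8, 13, q, 15), (37, 23, 8, 13, q, 7), (37, 23, 8, 13, y, 38), (37, 23, 8, 26, d, 4), (37, 23, 8, 26, q, 15), (37, 23, 8, 26, q, 7), (37, 23, 8, 26, y, 38), (37, 23, 8, 6, d, 4), (37, 23, 8, 6, q, 15), (37, 23, 8, 6, q, 7), (37, 23, 8, 6, y, 38), (37, 23, 8, 9, d, 4), (37, 23, 8, 9, q, 15), (37, 23, 8, 9, q, 7), (37, 23, 8, 9, y, 38)}.
π_{A, B, F} gives {(17, 37, 13), (17, 37, 26), (17, 37, 6), (17, 37, 9), (23, 37, 13), (23, 37, 26), (23, 37, 6), (23, 37, 9)} (40 duplicate(s) eliminated).

{(17, 37, 13), (17, 37, 26), (17, 37, 6), (17, 37, 9), (23, 37, 13), (23, 37, 26), (23, 37, 6), (23, 37, 9)}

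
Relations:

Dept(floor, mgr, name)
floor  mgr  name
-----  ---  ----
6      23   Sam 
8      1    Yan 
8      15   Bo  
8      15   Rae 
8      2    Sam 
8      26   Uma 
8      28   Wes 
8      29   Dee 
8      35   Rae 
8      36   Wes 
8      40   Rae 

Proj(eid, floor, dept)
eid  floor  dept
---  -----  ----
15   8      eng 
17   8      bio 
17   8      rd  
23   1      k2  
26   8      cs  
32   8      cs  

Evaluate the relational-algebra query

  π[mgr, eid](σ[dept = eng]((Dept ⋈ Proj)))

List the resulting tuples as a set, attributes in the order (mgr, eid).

{(1, 15), (15, 15), (2, 15), (26, 15), (28, 15), (29, 15), (35, 15), (36, 15), (40, 15)}

Joining Dept and Proj on floor yields {(8, 1, Yan, 15, eng), (8, 1, Yan, 17, bio), (8, 1, Yan, 17, rd), (8, 1, Yan, 26, cs), (8, 1, Yan, 32, cs), (8, 15, Bo, 15, eng), (8, 15, Bo, 17, bio), (8, 15, Bo, 17, rd), (8, 15, Bo, 26, cs), (8, 15, Bo, 32, cs), (8, 15, Rae, 15, eng), (8, 15, Rae, 17, bio), (8, 15, Rae, 17, rd), (8, 15, Rae, 26, cs), (8, 15, Rae, 32, cs), (8, 2, Sam, 15, eng), (8, 2, Sam, 17, bio), (8, 2, Sam, 17, rd), (8, 2, Sam, 26, cs), (8, 2, Sam, 32, cs), (8, 26, Uma, 15, eng), (8, 26, Uma, 17, bio), (8, 26, Uma, 17, rd), (8, 26, Uma, 26, cs), (8, 26, Uma, 32, cs), (8, 28, Wes, 15, eng), (8, 28, Wes, 17, bio), (8, 28, Wes, 17, rd), (8, 28, Wes, 26, cs), (8, 28, Wes, 32, cs), (8, 29, Dee, 15, eng), (8, 29, Dee, 17, bio), (8, 29, Dee, 17, rd), (8, 29, Dee, 26, cs), (8, 29, Dee, 32, cs), (8, 35, Rae, 15, eng), (8, 35, Rae, 17, bio), (8, 35, Rae, 17, rd), (8, 35, Rae, 26, cs), (8, 35, Rae, 32, cs), (8, 36, Wes, 15, eng), (8, 36, Wes, 17, bio), (8, 36, Wes, 17, rd), (8, 36, Wes, 26, cs), (8, 36, Wes, 32, cs), (8, 40, Rae, 15, eng), (8, 40, Rae, 17, bio), (8, 40, Rae, 17, rd), (8, 40, Rae, 26, cs), (8, 40, Rae, 32, cs)}.
Apply σ_{dept = eng}; surviving tuples: {(8, 1, Yan, 15, eng), (8, 15, Bo, 15, eng), (8, 15, Rae, 15, eng), (8, 2, Sam, 15, eng), (8, 26, Uma, 15, eng), (8, 28, Wes, 15, eng), (8, 29, Dee, 15, eng), (8, 35, Rae, 15, eng), (8, 36, Wes, 15, eng), (8, 40, Rae, 15, eng)}
π[mgr, eid]: project onto (mgr, eid) (1 duplicate(s) eliminated) → {(1, 15), (15, 15), (2, 15), (26, 15), (28, 15), (29, 15), (35, 15), (36, 15), (40, 15)}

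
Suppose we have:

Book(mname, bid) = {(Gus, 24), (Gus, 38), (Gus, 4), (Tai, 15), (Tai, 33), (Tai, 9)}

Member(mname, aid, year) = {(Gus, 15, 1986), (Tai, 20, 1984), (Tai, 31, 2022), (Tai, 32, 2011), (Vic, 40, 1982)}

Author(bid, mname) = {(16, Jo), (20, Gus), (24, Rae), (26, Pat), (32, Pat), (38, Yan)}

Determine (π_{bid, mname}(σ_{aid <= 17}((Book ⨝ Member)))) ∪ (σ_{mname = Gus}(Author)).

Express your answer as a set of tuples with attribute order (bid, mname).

{(20, Gus), (24, Gus), (38, Gus), (4, Gus)}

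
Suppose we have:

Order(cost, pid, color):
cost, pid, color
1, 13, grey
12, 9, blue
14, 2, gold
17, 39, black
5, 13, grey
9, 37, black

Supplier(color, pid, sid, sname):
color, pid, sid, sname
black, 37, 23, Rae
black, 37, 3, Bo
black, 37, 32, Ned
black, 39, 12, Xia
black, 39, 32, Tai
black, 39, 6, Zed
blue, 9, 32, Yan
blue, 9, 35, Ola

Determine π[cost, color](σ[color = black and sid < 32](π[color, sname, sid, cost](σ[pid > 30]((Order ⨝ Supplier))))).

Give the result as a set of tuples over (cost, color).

{(17, black), (9, black)}

Natural join on pid, color: {(12, 9, blue, 32, Yan), (12, 9, blue, 35, Ola), (17, 39, black, 12, Xia), (17, 39, black, 32, Tai), (17, 39, black, 6, Zed), (9, 37, black, 23, Rae), (9, 37, black, 3, Bo), (9, 37, black, 32, Ned)}
Selection pid > 30: {(17, 39, black, 12, Xia), (17, 39, black, 32, Tai), (17, 39, black, 6, Zed), (9, 37, black, 23, Rae), (9, 37, black, 3, Bo), (9, 37, black, 32, Ned)}
Keep only column(s) color, sname, sid, cost: {(black, Bo, 3, 9), (black, Ned, 32, 9), (black, Rae, 23, 9), (black, Tai, 32, 17), (black, Xia, 12, 17), (black, Zed, 6, 17)}
Selection color = black and sid < 32: {(black, Bo, 3, 9), (black, Rae, 23, 9), (black, Xia, 12, 17), (black, Zed, 6, 17)}
Keep only column(s) cost, color (2 duplicate(s) eliminated): {(17, black), (9, black)}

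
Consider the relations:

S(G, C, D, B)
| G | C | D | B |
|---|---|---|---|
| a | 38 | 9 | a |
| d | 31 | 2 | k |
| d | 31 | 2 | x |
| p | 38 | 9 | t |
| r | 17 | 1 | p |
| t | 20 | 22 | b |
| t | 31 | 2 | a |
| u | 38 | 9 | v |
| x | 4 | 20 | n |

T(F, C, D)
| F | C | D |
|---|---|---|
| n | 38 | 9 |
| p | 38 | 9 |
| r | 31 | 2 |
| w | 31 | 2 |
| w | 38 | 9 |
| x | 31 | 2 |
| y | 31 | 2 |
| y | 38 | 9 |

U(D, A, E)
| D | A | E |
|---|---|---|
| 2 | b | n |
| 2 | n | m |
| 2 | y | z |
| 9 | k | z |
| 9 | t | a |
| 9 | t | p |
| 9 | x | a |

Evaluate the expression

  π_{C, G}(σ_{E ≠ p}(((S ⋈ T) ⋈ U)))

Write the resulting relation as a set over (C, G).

{(31, d), (31, t), (38, a), (38, p), (38, u)}

S ⋈ T (natural join on C, D): {(a, 38, 9, a, n), (a, 38, 9, a, p), (a, 38, 9, a, w), (a, 38, 9, a, y), (d, 31, 2, k, r), (d, 31, 2, k, w), (d, 31, 2, k, x), (d, 31, 2, k, y), (d, 31, 2, x, r), (d, 31, 2, x, w), (d, 31, 2, x, x), (d, 31, 2, x, y), (p, 38, 9, t, n), (p, 38, 9, t, p), (p, 38, 9, t, w), (p, 38, 9, t, y), (t, 31, 2, a, r), (t, 31, 2, a, w), (t, 31, 2, a, x), (t, 31, 2, a, y), (u, 38, 9, v, n), (u, 38, 9, v, p), (u, 38, 9, v, w), (u, 38, 9, v, y)}
(S ⋈ T) ⋈ U (natural join on D): {(a, 38, 9, a, n, k, z), (a, 38, 9, a, n, t, a), (a, 38, 9, a, n, t, p), (a, 38, 9, a, n, x, a), (a, 38, 9, a, p, k, z), (a, 38, 9, a, p, t, a), (a, 38, 9, a, p, t, p), (a, 38, 9, a, p, x, a), (a, 38, 9, a, w, k, z), (a, 38, 9, a, w, t, a), (a, 38, 9, a, w, t, p), (a, 38, 9, a, w, x, a), (a, 38, 9, a, y, k, z), (a, 38, 9, a, y, t, a), (a, 38, 9, a, y, t, p), (a, 38, 9, a, y, x, a), (d, 31, 2, k, r, b, n), (d, 31, 2, k, r, n, m), (d, 31, 2, k, r, y, z), (d, 31, 2, k, w, b, n), (d, 31, 2, k, w, n, m), (d, 31, 2, k, w, y, z), (d, 31, 2, k, x, b, n), (d, 31, 2, k, x, n, m), (d, 31, 2, k, x, y, z), (d, 31, 2, k, y, b, n), (d, 31, 2, k, y, n, m), (d, 31, 2, k, y, y, z), (d, 31, 2, x, r, b, n), (d, 31, 2, x, r, n, m), (d, 31, 2, x, r, y, z), (d, 31, 2, x, w, b, n), (d, 31, 2, x, w, n, m), (d, 31, 2, x, w, y, z), (d, 31, 2, x, x, b, n), (d, 31, 2, x, x, n, m), (d, 31, 2, x, x, y, z), (d, 31, 2, x, y, b, n), (d, 31, 2, x, y, n, m), (d, 31, 2, x, y, y, z), (p, 38, 9, t, n, k, z), (p, 38, 9, t, n, t, a), (p, 38, 9, t, n, t, p), (p, 38, 9, t, n, x, a), (p, 38, 9, t, p, k, z), (p, 38, 9, t, p, t, a), (p, 38, 9, t, p, t, p), (p, 38, 9, t, p, x, a), (p, 38, 9, t, w, k, z), (p, 38, 9, t, w, t, a), (p, 38, 9, t, w, t, p), (p, 38, 9, t, w, x, a), (p, 38, 9, t, y, k, z), (p, 38, 9, t, y, t, a), (p, 38, 9, t, y, t, p), (p, 38, 9, t, y, x, a), (t, 31, 2, a, r, b, n), (t, 31, 2, a, r, n, m), (t, 31, 2, a, r, y, z), (t, 31, 2, a, w, b, n), (t, 31, 2, a, w, n, m), (t, 31, 2, a, w, y, z), (t, 31, 2, a, x, b, n), (t, 31, 2, a, x, n, m), (t, 31, 2, a, x, y, z), (t, 31, 2, a, y, b, n), (t, 31, 2, a, y, n, m), (t, 31, 2, a, y, y, z), (u, 38, 9, v, n, k, z), (u, 38, 9, v, n, t, a), (u, 38, 9, v, n, t, p), (u, 38, 9, v, n, x, a), (u, 38, 9, v, p, k, z), (u, 38, 9, v, p, t, a), (u, 38, 9, v, p, t, p), (u, 38, 9, v, p, x, a), (u, 38, 9, v, w, k, z), (u, 38, 9, v, w, t, a), (u, 38, 9, v, w, t, p), (u, 38, 9, v, w, x, a), (u, 38, 9, v, y, k, z), (u, 38, 9, v, y, t, a), (u, 38, 9, v, y, t, p), (u, 38, 9, v, y, x, a)}
Apply σ_{E ≠ p}; surviving tuples: {(a, 38, 9, a, n, k, z), (a, 38, 9, a, n, t, a), (a, 38, 9, a, n, x, a), (a, 38, 9, a, p, k, z), (a, 38, 9, a, p, t, a), (a, 38, 9, a, p, x, a), (a, 38, 9, a, w, k, z), (a, 38, 9, a, w, t, a), (a, 38, 9, a, w, x, a), (a, 38, 9, a, y, k, z), (a, 38, 9, a, y, t, a), (a, 38, 9, a, y, x, a), (d, 31, 2, k, r, b, n), (d, 31, 2, k, r, n, m), (d, 31, 2, k, r, y, z), (d, 31, 2, k, w, b, n), (d, 31, 2, k, w, n, m), (d, 31, 2, k, w, y, z), (d, 31, 2, k, x, b, n), (d, 31, 2, k, x, n, m), (d, 31, 2, k, x, y, z), (d, 31, 2, k, y, b, n), (d, 31, 2, k, y, n, m), (d, 31, 2, k, y, y, z), (d, 31, 2, x, r, b, n), (d, 31, 2, x, r, n, m), (d, 31, 2, x, r, y, z), (d, 31, 2, x, w, b, n), (d, 31, 2, x, w, n, m), (d, 31, 2, x, w, y, z), (d, 31, 2, x, x, b, n), (d, 31, 2, x, x, n, m), (d, 31, 2, x, x, y, z), (d, 31, 2, x, y, b, n), (d, 31, 2, x, y, n, m), (d, 31, 2, x, y, y, z), (p, 38, 9, t, n, k, z), (p, 38, 9, t, n, t, a), (p, 38, 9, t, n, x, a), (p, 38, 9, t, p, k, z), (p, 38, 9, t, p, t, a), (p, 38, 9, t, p, x, a), (p, 38, 9, t, w, k, z), (p, 38, 9, t, w, t, a), (p, 38, 9, t, w, x, a), (p, 38, 9, t, y, k, z), (p, 38, 9, t, y, t, a), (p, 38, 9, t, y, x, a), (t, 31, 2, a, r, b, n), (t, 31, 2, a, r, n, m), (t, 31, 2, a, r, y, z), (t, 31, 2, a, w, b, n), (t, 31, 2, a, w, n, m), (t, 31, 2, a, w, y, z), (t, 31, 2, a, x, b, n), (t, 31, 2, a, x, n, m), (t, 31, 2, a, x, y, z), (t, 31, 2, a, y, b, n), (t, 31, 2, a, y, n, m), (t, 31, 2, a, y, y, z), (u, 38, 9, v, n, k, z), (u, 38, 9, v, n, t, a), (u, 38, 9, v, n, x, a), (u, 38, 9, v, p, k, z), (u, 38, 9, v, p, t, a), (u, 38, 9, v, p, x, a), (u, 38, 9, v, w, k, z), (u, 38, 9, v, w, t, a), (u, 38, 9, v, w, x, a), (u, 38, 9, v, y, k, z), (u, 38, 9, v, y, t, a), (u, 38, 9, v, y, x, a)}
Projecting to C, G (67 duplicate(s) eliminated): {(31, d), (31, t), (38, a), (38, p), (38, u)}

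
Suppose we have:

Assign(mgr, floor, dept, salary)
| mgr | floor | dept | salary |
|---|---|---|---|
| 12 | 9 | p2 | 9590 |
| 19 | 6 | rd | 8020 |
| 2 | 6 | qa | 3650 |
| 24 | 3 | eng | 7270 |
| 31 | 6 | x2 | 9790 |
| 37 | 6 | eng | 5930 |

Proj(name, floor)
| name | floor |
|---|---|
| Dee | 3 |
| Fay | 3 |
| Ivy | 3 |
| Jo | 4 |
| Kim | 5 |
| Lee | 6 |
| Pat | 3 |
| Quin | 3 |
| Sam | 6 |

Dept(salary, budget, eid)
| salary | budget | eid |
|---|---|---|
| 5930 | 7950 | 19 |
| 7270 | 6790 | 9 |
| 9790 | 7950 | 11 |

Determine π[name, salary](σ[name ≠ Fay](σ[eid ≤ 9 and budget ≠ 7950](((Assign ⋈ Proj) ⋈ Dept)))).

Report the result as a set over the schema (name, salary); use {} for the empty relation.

Assign ⋈ Proj (natural join on floor): {(19, 6, rd, 8020, Lee), (19, 6, rd, 8020, Sam), (2, 6, qa, 3650, Lee), (2, 6, qa, 3650, Sam), (24, 3, eng, 7270, Dee), (24, 3, eng, 7270, Fay), (24, 3, eng, 7270, Ivy), (24, 3, eng, 7270, Pat), (24, 3, eng, 7270, Quin), (31, 6, x2, 9790, Lee), (31, 6, x2, 9790, Sam), (37, 6, eng, 5930, Lee), (37, 6, eng, 5930, Sam)}
(Assign ⋈ Proj) ⋈ Dept (natural join on salary): {(24, 3, eng, 7270, Dee, 6790, 9), (24, 3, eng, 7270, Fay, 6790, 9), (24, 3, eng, 7270, Ivy, 6790, 9), (24, 3, eng, 7270, Pat, 6790, 9), (24, 3, eng, 7270, Quin, 6790, 9), (31, 6, x2, 9790, Lee, 7950, 11), (31, 6, x2, 9790, Sam, 7950, 11), (37, 6, eng, 5930, Lee, 7950, 19), (37, 6, eng, 5930, Sam, 7950, 19)}
Filtering on eid ≤ 9 and budget ≠ 7950 leaves {(24, 3, eng, 7270, Dee, 6790, 9), (24, 3, eng, 7270, Fay, 6790, 9), (24, 3, eng, 7270, Ivy, 6790, 9), (24, 3, eng, 7270, Pat, 6790, 9), (24, 3, eng, 7270, Quin, 6790, 9)}.
Filtering on name ≠ Fay leaves {(24, 3, eng, 7270, Dee, 6790, 9), (24, 3, eng, 7270, Ivy, 6790, 9), (24, 3, eng, 7270, Pat, 6790, 9), (24, 3, eng, 7270, Quin, 6790, 9)}.
Projecting to name, salary: {(Dee, 7270), (Ivy, 7270), (Pat, 7270), (Quin, 7270)}

{(Dee, 7270), (Ivy, 7270), (Pat, 7270), (Quin, 7270)}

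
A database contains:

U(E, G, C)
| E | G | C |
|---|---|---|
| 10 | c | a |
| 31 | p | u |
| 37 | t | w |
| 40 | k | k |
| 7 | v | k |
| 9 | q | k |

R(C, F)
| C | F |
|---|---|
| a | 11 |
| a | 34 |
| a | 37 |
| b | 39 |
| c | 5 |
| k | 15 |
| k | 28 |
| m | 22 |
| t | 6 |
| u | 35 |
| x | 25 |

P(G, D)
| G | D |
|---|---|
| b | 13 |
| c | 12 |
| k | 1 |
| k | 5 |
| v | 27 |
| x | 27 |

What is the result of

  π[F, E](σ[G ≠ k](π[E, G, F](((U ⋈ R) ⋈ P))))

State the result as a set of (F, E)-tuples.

Natural join on C: {(10, c, a, 11), (10, c, a, 34), (10, c, a, 37), (31, p, u, 35), (40, k, k, 15), (40, k, k, 28), (7, v, k, 15), (7, v, k, 28), (9, q, k, 15), (9, q, k, 28)}
Natural join on G: {(10, c, a, 11, 12), (10, c, a, 34, 12), (10, c, a, 37, 12), (40, k, k, 15, 1), (40, k, k, 15, 5), (40, k, k, 28, 1), (40, k, k, 28, 5), (7, v, k, 15, 27), (7, v, k, 28, 27)}
π_{E, G, F} gives {(10, c, 11), (10, c, 34), (10, c, 37), (40, k, 15), (40, k, 28), (7, v, 15), (7, v, 28)} (2 duplicate(s) eliminated).
Filtering on G ≠ k leaves {(10, c, 11), (10, c, 34), (10, c, 37), (7, v, 15), (7, v, 28)}.
π_{F, E} gives {(11, 10), (15, 7), (28, 7), (34, 10), (37, 10)}.

{(11, 10), (15, 7), (28, 7), (34, 10), (37, 10)}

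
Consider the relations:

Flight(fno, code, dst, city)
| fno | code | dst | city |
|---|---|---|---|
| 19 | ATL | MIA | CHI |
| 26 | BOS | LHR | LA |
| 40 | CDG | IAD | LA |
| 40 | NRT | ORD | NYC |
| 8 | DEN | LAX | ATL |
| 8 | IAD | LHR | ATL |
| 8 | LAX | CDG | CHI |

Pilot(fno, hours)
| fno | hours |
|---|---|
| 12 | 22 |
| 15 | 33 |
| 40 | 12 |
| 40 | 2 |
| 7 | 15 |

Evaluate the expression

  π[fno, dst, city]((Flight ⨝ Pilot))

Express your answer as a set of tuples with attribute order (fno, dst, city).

{(40, IAD, LA), (40, ORD, NYC)}

Joining Flight and Pilot on fno yields {(40, CDG, IAD, LA, 12), (40, CDG, IAD, LA, 2), (40, NRT, ORD, NYC, 12), (40, NRT, ORD, NYC, 2)}.
π[fno, dst, city]: project onto (fno, dst, city) (2 duplicate(s) eliminated) → {(40, IAD, LA), (40, ORD, NYC)}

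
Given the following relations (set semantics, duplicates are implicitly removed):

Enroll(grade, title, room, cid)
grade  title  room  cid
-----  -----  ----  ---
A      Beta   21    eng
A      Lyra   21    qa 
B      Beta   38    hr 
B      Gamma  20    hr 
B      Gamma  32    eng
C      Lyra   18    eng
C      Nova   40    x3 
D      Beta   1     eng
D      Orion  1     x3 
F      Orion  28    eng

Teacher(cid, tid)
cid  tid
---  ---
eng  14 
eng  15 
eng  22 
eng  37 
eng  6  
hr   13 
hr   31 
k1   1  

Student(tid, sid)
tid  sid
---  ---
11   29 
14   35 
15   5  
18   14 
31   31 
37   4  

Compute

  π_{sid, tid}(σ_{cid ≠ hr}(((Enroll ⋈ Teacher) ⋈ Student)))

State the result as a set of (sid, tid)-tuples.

Joining Enroll and Teacher on cid yields {(A, Beta, 21, eng, 14), (A, Beta, 21, eng, 15), (A, Beta, 21, eng, 22), (A, Beta, 21, eng, 37), (A, Beta, 21, eng, 6), (B, Beta, 38, hr, 13), (B, Beta, 38, hr, 31), (B, Gamma, 20, hr, 13), (B, Gamma, 20, hr, 31), (B, Gamma, 32, eng, 14), (B, Gamma, 32, eng, 15), (B, Gamma, 32, eng, 22), (B, Gamma, 32, eng, 37), (B, Gamma, 32, eng, 6), (C, Lyra, 18, eng, 14), (C, Lyra, 18, eng, 15), (C, Lyra, 18, eng, 22), (C, Lyra, 18, eng, 37), (C, Lyra, 18, eng, 6), (D, Beta, 1, eng, 14), (D, Beta, 1, eng, 15), (D, Beta, 1, eng, 22), (D, Beta, 1, eng, 37), (D, Beta, 1, eng, 6), (F, Orion, 28, eng, 14), (F, Orion, 28, eng, 15), (F, Orion, 28, eng, 22), (F, Orion, 28, eng, 37), (F, Orion, 28, eng, 6)}.
Joining (Enroll ⋈ Teacher) and Student on tid yields {(A, Beta, 21, eng, 14, 35), (A, Beta, 21, eng, 15, 5), (A, Beta, 21, eng, 37, 4), (B, Beta, 38, hr, 31, 31), (B, Gamma, 20, hr, 31, 31), (B, Gamma, 32, eng, 14, 35), (B, Gamma, 32, eng, 15, 5), (B, Gamma, 32, eng, 37, 4), (C, Lyra, 18, eng, 14, 35), (C, Lyra, 18, eng, 15, 5), (C, Lyra, 18, eng, 37, 4), (D, Beta, 1, eng, 14, 35), (D, Beta, 1, eng, 15, 5), (D, Beta, 1, eng, 37, 4), (F, Orion, 28, eng, 14, 35), (F, Orion, 28, eng, 15, 5), (F, Orion, 28, eng, 37, 4)}.
Selection cid ≠ hr: {(A, Beta, 21, eng, 14, 35), (A, Beta, 21, eng, 15, 5), (A, Beta, 21, eng, 37, 4), (B, Gamma, 32, eng, 14, 35), (B, Gamma, 32, eng, 15, 5), (B, Gamma, 32, eng, 37, 4), (C, Lyra, 18, eng, 14, 35), (C, Lyra, 18, eng, 15, 5), (C, Lyra, 18, eng, 37, 4), (D, Beta, 1, eng, 14, 35), (D, Beta, 1, eng, 15, 5), (D, Beta, 1, eng, 37, 4), (F, Orion, 28, eng, 14, 35), (F, Orion, 28, eng, 15, 5), (F, Orion, 28, eng, 37, 4)}
π[sid, tid]: project onto (sid, tid) (12 duplicate(s) eliminated) → {(35, 14), (4, 37), (5, 15)}

{(35, 14), (4, 37), (5, 15)}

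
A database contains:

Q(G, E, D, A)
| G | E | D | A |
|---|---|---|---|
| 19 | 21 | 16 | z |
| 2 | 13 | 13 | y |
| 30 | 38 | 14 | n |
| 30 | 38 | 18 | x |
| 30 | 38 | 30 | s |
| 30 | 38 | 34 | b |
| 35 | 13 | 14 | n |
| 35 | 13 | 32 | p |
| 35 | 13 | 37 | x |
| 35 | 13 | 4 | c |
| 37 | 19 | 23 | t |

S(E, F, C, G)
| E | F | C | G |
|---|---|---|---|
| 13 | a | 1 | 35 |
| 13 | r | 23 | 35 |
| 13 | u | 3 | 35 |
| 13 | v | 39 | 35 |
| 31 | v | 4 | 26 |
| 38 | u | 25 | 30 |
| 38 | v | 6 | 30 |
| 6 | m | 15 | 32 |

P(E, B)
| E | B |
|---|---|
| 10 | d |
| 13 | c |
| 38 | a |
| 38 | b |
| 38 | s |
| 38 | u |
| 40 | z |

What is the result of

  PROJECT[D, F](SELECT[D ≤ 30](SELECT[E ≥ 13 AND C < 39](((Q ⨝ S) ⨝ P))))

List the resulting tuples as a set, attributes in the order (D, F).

{(14, a), (14, r), (14, u), (14, v), (18, u), (18, v), (30, u), (30, v), (4, a), (4, r), (4, u)}

Natural join on G, E: {(30, 38, 14, n, u, 25), (30, 38, 14, n, v, 6), (30, 38, 18, x, u, 25), (30, 38, 18, x, v, 6), (30, 38, 30, s, u, 25), (30, 38, 30, s, v, 6), (30, 38, 34, b, u, 25), (30, 38, 34, b, v, 6), (35, 13, 14, n, a, 1), (35, 13, 14, n, r, 23), (35, 13, 14, n, u, 3), (35, 13, 14, n, v, 39), (35, 13, 32, p, a, 1), (35, 13, 32, p, r, 23), (35, 13, 32, p, u, 3), (35, 13, 32, p, v, 39), (35, 13, 37, x, a, 1), (35, 13, 37, x, r, 23), (35, 13, 37, x, u, 3), (35, 13, 37, x, v, 39), (35, 13, 4, c, a, 1), (35, 13, 4, c, r, 23), (35, 13, 4, c, u, 3), (35, 13, 4, c, v, 39)}
Natural join on E: {(30, 38, 14, n, u, 25, a), (30, 38, 14, n, u, 25, b), (30, 38, 14, n, u, 25, s), (30, 38, 14, n, u, 25, u), (30, 38, 14, n, v, 6, a), (30, 38, 14, n, v, 6, b), (30, 38, 14, n, v, 6, s), (30, 38, 14, n, v, 6, u), (30, 38, 18, x, u, 25, a), (30, 38, 18, x, u, 25, b), (30, 38, 18, x, u, 25, s), (30, 38, 18, x, u, 25, u), (30, 38, 18, x, v, 6, a), (30, 38, 18, x, v, 6, b), (30, 38, 18, x, v, 6, s), (30, 38, 18, x, v, 6, u), (30, 38, 30, s, u, 25, a), (30, 38, 30, s, u, 25, b), (30, 38, 30, s, u, 25, s), (30, 38, 30, s, u, 25, u), (30, 38, 30, s, v, 6, a), (30, 38, 30, s, v, 6, b), (30, 38, 30, s, v, 6, s), (30, 38, 30, s, v, 6, u), (30, 38, 34, b, u, 25, a), (30, 38, 34, b, u, 25, b), (30, 38, 34, b, u, 25, s), (30, 38, 34, b, u, 25, u), (30, 38, 34, b, v, 6, a), (30, 38, 34, b, v, 6, b), (30, 38, 34, b, v, 6, s), (30, 38, 34, b, v, 6, u), (35, 13, 14, n, a, 1, c), (35, 13, 14, n, r, 23, c), (35, 13, 14, n, u, 3, c), (35, 13, 14, n, v, 39, c), (35, 13, 32, p, a, 1, c), (35, 13, 32, p, r, 23, c), (35, 13, 32, p, u, 3, c), (35, 13, 32, p, v, 39, c), (35, 13, 37, x, a, 1, c), (35, 13, 37, x, r, 23, c), (35, 13, 37, x, u, 3, c), (35, 13, 37, x, v, 39, c), (35, 13, 4, c, a, 1, c), (35, 13, 4, c, r, 23, c), (35, 13, 4, c, u, 3, c), (35, 13, 4, c, v, 39, c)}
Filtering on E ≥ 13 AND C < 39 leaves {(30, 38, 14, n, u, 25, a), (30, 38, 14, n, u, 25, b), (30, 38, 14, n, u, 25, s), (30, 38, 14, n, u, 25, u), (30, 38, 14, n, v, 6, a), (30, 38, 14, n, v, 6, b), (30, 38, 14, n, v, 6, s), (30, 38, 14, n, v, 6, u), (30, 38, 18, x, u, 25, a), (30, 38, 18, x, u, 25, b), (30, 38, 18, x, u, 25, s), (30, 38, 18, x, u, 25, u), (30, 38, 18, x, v, 6, a), (30, 38, 18, x, v, 6, b), (30, 38, 18, x, v, 6, s), (30, 38, 18, x, v, 6, u), (30, 38, 30, s, u, 25, a), (30, 38, 30, s, u, 25, b), (30, 38, 30, s, u, 25, s), (30, 38, 30, s, u, 25, u), (30, 38, 30, s, v, 6, a), (30, 38, 30, s, v, 6, b), (30, 38, 30, s, v, 6, s), (30, 38, 30, s, v, 6, u), (30, 38, 34, b, u, 25, a), (30, 38, 34, b, u, 25, b), (30, 38, 34, b, u, 25, s), (30, 38, 34, b, u, 25, u), (30, 38, 34, b, v, 6, a), (30, 38, 34, b, v, 6, b), (30, 38, 34, b, v, 6, s), (30, 38, 34, b, v, 6, u), (35, 13, 14, n, a, 1, c), (35, 13, 14, n, r, 23, c), (35, 13, 14, n, u, 3, c), (35, 13, 32, p, a, 1, c), (35, 13, 32, p, r, 23, c), (35, 13, 32, p, u, 3, c), (35, 13, 37, x, a, 1, c), (35, 13, 37, x, r, 23, c), (35, 13, 37, x, u, 3, c), (35, 13, 4, c, a, 1, c), (35, 13, 4, c, r, 23, c), (35, 13, 4, c, u, 3, c)}.
Filtering on D ≤ 30 leaves {(30, 38, 14, n, u, 25, a), (30, 38, 14, n, u, 25, b), (30, 38, 14, n, u, 25, s), (30, 38, 14, n, u, 25, u), (30, 38, 14, n, v, 6, a), (30, 38, 14, n, v, 6, b), (30, 38, 14, n, v, 6, s), (30, 38, 14, n, v, 6, u), (30, 38, 18, x, u, 25, a), (30, 38, 18, x, u, 25, b), (30, 38, 18, x, u, 25, s), (30, 38, 18, x, u, 25, u), (30, 38, 18, x, v, 6, a), (30, 38, 18, x, v, 6, b), (30, 38, 18, x, v, 6, s), (30, 38, 18, x, v, 6, u), (30, 38, 30, s, u, 25, a), (30, 38, 30, s, u, 25, b), (30, 38, 30, s, u, 25, s), (30, 38, 30, s, u, 25, u), (30, 38, 30, s, v, 6, a), (30, 38, 30, s, v, 6, b), (30, 38, 30, s, v, 6, s), (30, 38, 30, s, v, 6, u), (35, 13, 14, n, a, 1, c), (35, 13, 14, n, r, 23, c), (35, 13, 14, n, u, 3, c), (35, 13, 4, c, a, 1, c), (35, 13, 4, c, r, 23, c), (35, 13, 4, c, u, 3, c)}.
Projecting to D, F (19 duplicate(s) eliminated): {(14, a), (14, r), (14, u), (14, v), (18, u), (18, v), (30, u), (30, v), (4, a), (4, r), (4, u)}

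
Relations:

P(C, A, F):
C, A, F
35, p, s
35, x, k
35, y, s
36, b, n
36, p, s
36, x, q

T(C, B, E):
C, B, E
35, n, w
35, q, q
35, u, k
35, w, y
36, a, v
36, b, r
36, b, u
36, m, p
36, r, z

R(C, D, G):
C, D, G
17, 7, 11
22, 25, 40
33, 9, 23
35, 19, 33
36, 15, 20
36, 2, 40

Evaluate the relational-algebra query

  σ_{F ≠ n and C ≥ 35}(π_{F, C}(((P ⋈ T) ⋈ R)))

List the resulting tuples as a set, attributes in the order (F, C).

{(k, 35), (q, 36), (s, 35), (s, 36)}

Joining P and T on C yields {(35, p, s, n, w), (35, p, s, q, q), (35, p, s, u, k), (35, p, s, w, y), (35, x, k, n, w), (35, x, k, q, q), (35, x, k, u, k), (35, x, k, w, y), (35, y, s, n, w), (35, y, s, q, q), (35, y, s, u, k), (35, y, s, w, y), (36, b, n, a, v), (36, b, n, b, r), (36, b, n, b, u), (36, b, n, m, p), (36, b, n, r, z), (36, p, s, a, v), (36, p, s, b, r), (36, p, s, b, u), (36, p, s, m, p), (36, p, s, r, z), (36, x, q, a, v), (36, x, q, b, r), (36, x, q, b, u), (36, x, q, m, p), (36, x, q, r, z)}.
Joining (P ⋈ T) and R on C yields {(35, p, s, n, w, 19, 33), (35, p, s, q, q, 19, 33), (35, p, s, u, k, 19, 33), (35, p, s, w, y, 19, 33), (35, x, k, n, w, 19, 33), (35, x, k, q, q, 19, 33), (35, x, k, u, k, 19, 33), (35, x, k, w, y, 19, 33), (35, y, s, n, w, 19, 33), (35, y, s, q, q, 19, 33), (35, y, s, u, k, 19, 33), (35, y, s, w, y, 19, 33), (36, b, n, a, v, 15, 20), (36, b, n, a, v, 2, 40), (36, b, n, b, r, 15, 20), (36, b, n, b, r, 2, 40), (36, b, n, b, u, 15, 20), (36, b, n, b, u, 2, 40), (36, b, n, m, p, 15, 20), (36, b, n, m, p, 2, 40), (36, b, n, r, z, 15, 20), (36, b, n, r, z, 2, 40), (36, p, s, a, v, 15, 20), (36, p, s, a, v, 2, 40), (36, p, s, b, r, 15, 20), (36, p, s, b, r, 2, 40), (36, p, s, b, u, 15, 20), (36, p, s, b, u, 2, 40), (36, p, s, m, p, 15, 20), (36, p, s, m, p, 2, 40), (36, p, s, r, z, 15, 20), (36, p, s, r, z, 2, 40), (36, x, q, a, v, 15, 20), (36, x, q, a, v, 2, 40), (36, x, q, b, r, 15, 20), (36, x, q, b, r, 2, 40), (36, x, q, b, u, 15, 20), (36, x, q, b, u, 2, 40), (36, x, q, m, p, 15, 20), (36, x, q, m, p, 2, 40), (36, x, q, r, z, 15, 20), (36, x, q, r, z, 2, 40)}.
Keep only column(s) F, C (37 duplicate(s) eliminated): {(k, 35), (n, 36), (q, 36), (s, 35), (s, 36)}
σ[F ≠ n and C ≥ 35]: keep tuples satisfying F ≠ n and C ≥ 35 → {(k, 35), (q, 36), (s, 35), (s, 36)}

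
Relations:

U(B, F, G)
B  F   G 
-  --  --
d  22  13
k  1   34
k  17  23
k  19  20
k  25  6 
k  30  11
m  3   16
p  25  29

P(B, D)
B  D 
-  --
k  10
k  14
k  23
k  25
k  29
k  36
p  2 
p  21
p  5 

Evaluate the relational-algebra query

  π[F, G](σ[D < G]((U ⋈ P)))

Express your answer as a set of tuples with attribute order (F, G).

U ⋈ P (natural join on B): {(k, 1, 34, 10), (k, 1, 34, 14), (k, 1, 34, 23), (k, 1, 34, 25), (k, 1, 34, 29), (k, 1, 34, 36), (k, 17, 23, 10), (k, 17, 23, 14), (k, 17, 23, 23), (k, 17, 23, 25), (k, 17, 23, 29), (k, 17, 23, 36), (k, 19, 20, 10), (k, 19, 20, 14), (k, 19, 20, 23), (k, 19, 20, 25), (k, 19, 20, 29), (k, 19, 20, 36), (k, 25, 6, 10), (k, 25, 6, 14), (k, 25, 6, 23), (k, 25, 6, 25), (k, 25, 6, 29), (k, 25, 6, 36), (k, 30, 11, 10), (k, 30, 11, 14), (k, 30, 11, 23), (k, 30, 11, 25), (k, 30, 11, 29), (k, 30, 11, 36), (p, 25, 29, 2), (p, 25, 29, 21), (p, 25, 29, 5)}
σ[D < G]: keep tuples satisfying D < G → {(k, 1, 34, 10), (k, 1, 34, 14), (k, 1, 34, 23), (k, 1, 34, 25), (k, 1, 34, 29), (k, 17, 23, 10), (k, 17, 23, 14), (k, 19, 20, 10), (k, 19, 20, 14), (k, 30, 11, 10), (p, 25, 29, 2), (p, 25, 29, 21), (p, 25, 29, 5)}
Projecting to F, G (8 duplicate(s) eliminated): {(1, 34), (17, 23), (19, 20), (25, 29), (30, 11)}

{(1, 34), (17, 23), (19, 20), (25, 29), (30, 11)}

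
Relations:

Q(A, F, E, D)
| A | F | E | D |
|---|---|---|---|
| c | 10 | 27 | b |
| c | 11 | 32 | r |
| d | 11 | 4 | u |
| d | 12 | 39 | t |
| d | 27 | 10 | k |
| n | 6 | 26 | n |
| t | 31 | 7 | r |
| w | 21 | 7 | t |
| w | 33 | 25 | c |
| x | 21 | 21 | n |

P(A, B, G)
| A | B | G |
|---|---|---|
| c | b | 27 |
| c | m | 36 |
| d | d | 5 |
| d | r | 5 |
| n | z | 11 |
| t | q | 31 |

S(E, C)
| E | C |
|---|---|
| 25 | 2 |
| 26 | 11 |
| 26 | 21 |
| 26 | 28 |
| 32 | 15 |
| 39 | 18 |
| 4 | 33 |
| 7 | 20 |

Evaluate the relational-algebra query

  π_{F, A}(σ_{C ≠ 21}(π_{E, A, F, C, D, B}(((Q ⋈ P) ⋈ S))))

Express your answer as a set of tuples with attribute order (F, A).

{(11, c), (11, d), (12, d), (31, t), (6, n)}

Joining Q and P on A yields {(c, 10, 27, b, b, 27), (c, 10, 27, b, m, 36), (c, 11, 32, r, b, 27), (c, 11, 32, r, m, 36), (d, 11, 4, u, d, 5), (d, 11, 4, u, r, 5), (d, 12, 39, t, d, 5), (d, 12, 39, t, r, 5), (d, 27, 10, k, d, 5), (d, 27, 10, k, r, 5), (n, 6, 26, n, z, 11), (t, 31, 7, r, q, 31)}.
Joining (Q ⋈ P) and S on E yields {(c, 11, 32, r, b, 27, 15), (c, 11, 32, r, m, 36, 15), (d, 11, 4, u, d, 5, 33), (d, 11, 4, u, r, 5, 33), (d, 12, 39, t, d, 5, 18), (d, 12, 39, t, r, 5, 18), (n, 6, 26, n, z, 11, 11), (n, 6, 26, n, z, 11, 21), (n, 6, 26, n, z, 11, 28), (t, 31, 7, r, q, 31, 20)}.
Projecting to E, A, F, C, D, B: {(26, n, 6, 11, n, z), (26, n, 6, 21, n, z), (26, n, 6, 28, n, z), (32, c, 11, 15, r, b), (32, c, 11, 15, r, m), (39, d, 12, 18, t, d), (39, d, 12, 18, t, r), (4, d, 11, 33, u, d), (4, d, 11, 33, u, r), (7, t, 31, 20, r, q)}
Apply σ_{C ≠ 21}; surviving tuples: {(26, n, 6, 11, n, z), (26, n, 6, 28, n, z), (32, c, 11, 15, r, b), (32, c, 11, 15, r, m), (39, d, 12, 18, t, d), (39, d, 12, 18, t, r), (4, d, 11, 33, u, d), (4, d, 11, 33, u, r), (7, t, 31, 20, r, q)}
Projecting to F, A (4 duplicate(s) eliminated): {(11, c), (11, d), (12, d), (31, t), (6, n)}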